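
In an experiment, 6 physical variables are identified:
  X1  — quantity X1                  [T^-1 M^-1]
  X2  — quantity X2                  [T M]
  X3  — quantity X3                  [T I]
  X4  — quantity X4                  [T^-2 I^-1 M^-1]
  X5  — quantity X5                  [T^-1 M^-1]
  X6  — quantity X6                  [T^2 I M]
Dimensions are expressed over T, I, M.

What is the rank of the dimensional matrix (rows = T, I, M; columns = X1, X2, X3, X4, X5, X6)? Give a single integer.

2

Write exponents as rows T,I,M / cols X1,X2,X3,X4,X5,X6:
  T: [-1  1  1 -2 -1  2]
  I: [ 0  0  1 -1  0  1]
  M: [-1  1  0 -1 -1  1]
Row reduction gives pivot columns X1,X3; rank = 2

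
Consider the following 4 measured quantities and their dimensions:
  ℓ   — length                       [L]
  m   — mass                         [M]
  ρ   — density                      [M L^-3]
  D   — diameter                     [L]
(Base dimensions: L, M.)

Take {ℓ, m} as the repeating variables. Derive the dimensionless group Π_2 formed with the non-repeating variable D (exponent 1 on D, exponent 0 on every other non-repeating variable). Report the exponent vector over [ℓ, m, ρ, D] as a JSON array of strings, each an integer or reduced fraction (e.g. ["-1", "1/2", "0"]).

["-1", "0", "0", "1"]

Exponent matrix [L,M] × [ℓ,m,ρ,D]:
  L: [ 1  0 -3  1]
  M: [ 0  1  1  0]
Row reduction gives pivot columns ℓ,m; rank = 2
Repeat: ℓ,m; free: ρ,D
RREF:
  r0: [   1    0   -3    1]
  r1: [   0    1    1    0]
Fix exponent of D at 1, ρ at 0; solve each RREF row for its pivot's exponent:
  r0: exp(ℓ) + (1)·1 = 0 ⇒ exp(ℓ) = -1
  r1: exp(m) + (0)·1 = 0 ⇒ exp(m) = 0
Π_2 = ℓ^-1 · D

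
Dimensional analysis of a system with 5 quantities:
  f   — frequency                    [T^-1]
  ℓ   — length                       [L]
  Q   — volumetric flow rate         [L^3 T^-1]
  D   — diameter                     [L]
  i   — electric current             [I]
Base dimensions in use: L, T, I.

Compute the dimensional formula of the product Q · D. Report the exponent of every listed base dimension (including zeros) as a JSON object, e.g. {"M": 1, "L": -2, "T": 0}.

{"L": 4, "T": -1, "I": 0}

Dimensional matrix (L×T×I by f×ℓ×Q×D×i):
  L: [ 0  1  3  1  0]
  T: [-1  0 -1  0  0]
  I: [ 0  0  0  0  1]
  [L]: (1)·3+(1)·1 = 4
  [T]: (1)·-1+(1)·0 = -1
  [I]: (1)·0+(1)·0 = 0
⇒ L^4 T^-1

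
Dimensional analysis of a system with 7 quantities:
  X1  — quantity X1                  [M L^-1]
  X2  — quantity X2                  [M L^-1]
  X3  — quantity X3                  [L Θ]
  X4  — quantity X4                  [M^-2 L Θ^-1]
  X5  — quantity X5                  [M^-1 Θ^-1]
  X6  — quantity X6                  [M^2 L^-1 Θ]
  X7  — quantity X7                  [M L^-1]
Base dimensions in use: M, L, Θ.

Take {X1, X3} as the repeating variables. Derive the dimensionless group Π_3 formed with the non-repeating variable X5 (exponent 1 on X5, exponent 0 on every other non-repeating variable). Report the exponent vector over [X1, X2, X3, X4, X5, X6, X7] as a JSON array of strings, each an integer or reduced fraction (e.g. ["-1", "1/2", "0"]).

["1", "0", "1", "0", "1", "0", "0"]

Write exponents as rows M,L,Θ / cols X1,X2,X3,X4,X5,X6,X7:
  M: [ 1  1  0 -2 -1  2  1]
  L: [-1 -1  1  1  0 -1 -1]
  Θ: [ 0  0  1 -1 -1  1  0]
Echelon form has 2 nonzero rows (pivots: X1,X3)
Repeat: X1,X3; free: X2,X4,X5,X6,X7
RREF:
  r0: [   1    1    0   -2   -1    2    1]
  r1: [   0    0    1   -1   -1    1    0]
  r2: [   0    0    0    0    0    0    0]
Fix exponent of X5 at 1, X2 at 0, X4 at 0, X6 at 0, X7 at 0; solve each RREF row for its pivot's exponent:
  r0: exp(X1) + (-1)·1 = 0 ⇒ exp(X1) = 1
  r1: exp(X3) + (-1)·1 = 0 ⇒ exp(X3) = 1
Π_3 = X1 · X3 · X5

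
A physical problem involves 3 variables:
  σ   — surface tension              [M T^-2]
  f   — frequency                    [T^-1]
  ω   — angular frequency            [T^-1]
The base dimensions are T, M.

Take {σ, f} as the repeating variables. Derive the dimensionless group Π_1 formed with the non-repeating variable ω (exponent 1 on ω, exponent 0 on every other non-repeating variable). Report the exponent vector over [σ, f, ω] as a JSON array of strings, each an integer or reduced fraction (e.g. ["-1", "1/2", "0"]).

["0", "-1", "1"]

Exponent matrix [T,M] × [σ,f,ω]:
  T: [-2 -1 -1]
  M: [ 1  0  0]
Echelon form has 2 nonzero rows (pivots: σ,f)
Repeat: σ,f; free: ω
RREF:
  r0: [   1    0    0]
  r1: [   0    1    1]
Fix exponent of ω at 1; solve each RREF row for its pivot's exponent:
  r0: exp(σ) + (0)·1 = 0 ⇒ exp(σ) = 0
  r1: exp(f) + (1)·1 = 0 ⇒ exp(f) = -1
Π_1 = f^-1 · ω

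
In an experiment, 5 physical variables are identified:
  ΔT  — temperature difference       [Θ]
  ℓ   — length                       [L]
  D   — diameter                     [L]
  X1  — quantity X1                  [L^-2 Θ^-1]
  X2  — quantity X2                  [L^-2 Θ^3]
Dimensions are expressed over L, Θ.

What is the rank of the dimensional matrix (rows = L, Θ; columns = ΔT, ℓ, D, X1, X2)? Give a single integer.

Dimensional matrix (L×Θ by ΔT×ℓ×D×X1×X2):
  L: [ 0  1  1 -2 -2]
  Θ: [ 1  0  0 -1  3]
Echelon form has 2 nonzero rows (pivots: ΔT,ℓ)

2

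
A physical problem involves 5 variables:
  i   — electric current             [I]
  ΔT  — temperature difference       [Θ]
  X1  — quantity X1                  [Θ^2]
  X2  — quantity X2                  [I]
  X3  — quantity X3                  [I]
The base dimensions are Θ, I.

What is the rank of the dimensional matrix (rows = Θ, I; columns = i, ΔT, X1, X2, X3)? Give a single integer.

2

Exponent matrix [Θ,I] × [i,ΔT,X1,X2,X3]:
  Θ: [ 0  1  2  0  0]
  I: [ 1  0  0  1  1]
RREF → pivots at {i,ΔT} ⇒ r = 2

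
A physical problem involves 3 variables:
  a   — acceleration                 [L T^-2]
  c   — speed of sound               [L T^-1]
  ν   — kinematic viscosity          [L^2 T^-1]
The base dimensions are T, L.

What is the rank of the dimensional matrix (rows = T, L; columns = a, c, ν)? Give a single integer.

2

Exponent matrix [T,L] × [a,c,ν]:
  T: [-2 -1 -1]
  L: [ 1  1  2]
Echelon form has 2 nonzero rows (pivots: a,c)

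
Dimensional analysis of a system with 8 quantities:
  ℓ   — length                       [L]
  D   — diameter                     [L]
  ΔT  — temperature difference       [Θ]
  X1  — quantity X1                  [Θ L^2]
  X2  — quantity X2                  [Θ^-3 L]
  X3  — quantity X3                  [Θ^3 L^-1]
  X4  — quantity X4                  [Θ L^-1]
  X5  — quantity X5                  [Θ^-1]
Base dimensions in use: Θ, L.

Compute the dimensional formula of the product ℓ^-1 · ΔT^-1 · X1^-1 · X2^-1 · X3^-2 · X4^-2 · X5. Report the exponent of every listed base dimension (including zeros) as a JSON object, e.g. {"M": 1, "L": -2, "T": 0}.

Dimensional matrix (Θ×L by ℓ×D×ΔT×X1×X2×X3×X4×X5):
  Θ: [ 0  0  1  1 -3  3  1 -1]
  L: [ 1  1  0  2  1 -1 -1  0]
  [Θ]: (-1)·0+(-1)·1+(-1)·1+(-1)·-3+(-2)·3+(-2)·1+(1)·-1 = -8
  [L]: (-1)·1+(-1)·0+(-1)·2+(-1)·1+(-2)·-1+(-2)·-1+(1)·0 = 0
⇒ Θ^-8

{"Θ": -8, "L": 0}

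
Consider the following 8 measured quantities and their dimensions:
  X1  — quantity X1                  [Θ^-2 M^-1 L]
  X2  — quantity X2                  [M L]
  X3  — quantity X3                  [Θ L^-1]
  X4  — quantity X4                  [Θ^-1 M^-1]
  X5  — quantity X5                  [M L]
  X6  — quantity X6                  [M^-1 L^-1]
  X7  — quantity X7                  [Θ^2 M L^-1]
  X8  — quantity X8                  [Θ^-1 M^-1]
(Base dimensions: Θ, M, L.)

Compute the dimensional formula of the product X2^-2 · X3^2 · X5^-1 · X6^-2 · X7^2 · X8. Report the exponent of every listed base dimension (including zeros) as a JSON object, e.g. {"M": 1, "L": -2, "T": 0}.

Write exponents as rows Θ,M,L / cols X1,X2,X3,X4,X5,X6,X7,X8:
  Θ: [-2  0  1 -1  0  0  2 -1]
  M: [-1  1  0 -1  1 -1  1 -1]
  L: [ 1  1 -1  0  1 -1 -1  0]
  [Θ]: (-2)·0+(2)·1+(-1)·0+(-2)·0+(2)·2+(1)·-1 = 5
  [M]: (-2)·1+(2)·0+(-1)·1+(-2)·-1+(2)·1+(1)·-1 = 0
  [L]: (-2)·1+(2)·-1+(-1)·1+(-2)·-1+(2)·-1+(1)·0 = -5
⇒ Θ^5 L^-5

{"Θ": 5, "M": 0, "L": -5}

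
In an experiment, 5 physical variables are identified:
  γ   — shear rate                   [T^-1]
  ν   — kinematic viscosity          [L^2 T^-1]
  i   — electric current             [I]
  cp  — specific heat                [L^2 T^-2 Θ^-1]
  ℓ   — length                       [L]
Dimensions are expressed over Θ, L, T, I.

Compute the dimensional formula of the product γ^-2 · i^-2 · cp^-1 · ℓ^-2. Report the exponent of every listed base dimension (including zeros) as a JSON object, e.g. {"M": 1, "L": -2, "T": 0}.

{"Θ": 1, "L": -4, "T": 4, "I": -2}

Dimensional matrix (Θ×L×T×I by γ×ν×i×cp×ℓ):
  Θ: [ 0  0  0 -1  0]
  L: [ 0  2  0  2  1]
  T: [-1 -1  0 -2  0]
  I: [ 0  0  1  0  0]
  [Θ]: (-2)·0+(-2)·0+(-1)·-1+(-2)·0 = 1
  [L]: (-2)·0+(-2)·0+(-1)·2+(-2)·1 = -4
  [T]: (-2)·-1+(-2)·0+(-1)·-2+(-2)·0 = 4
  [I]: (-2)·0+(-2)·1+(-1)·0+(-2)·0 = -2
⇒ Θ L^-4 T^4 I^-2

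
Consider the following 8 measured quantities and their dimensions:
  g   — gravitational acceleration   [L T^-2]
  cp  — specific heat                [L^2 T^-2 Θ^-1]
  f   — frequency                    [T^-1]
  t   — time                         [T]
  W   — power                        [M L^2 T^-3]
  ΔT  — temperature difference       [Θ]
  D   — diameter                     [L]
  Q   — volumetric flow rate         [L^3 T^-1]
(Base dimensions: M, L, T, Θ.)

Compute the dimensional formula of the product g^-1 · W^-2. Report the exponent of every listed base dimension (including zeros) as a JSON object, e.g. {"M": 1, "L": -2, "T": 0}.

Write exponents as rows M,L,T,Θ / cols g,cp,f,t,W,ΔT,D,Q:
  M: [ 0  0  0  0  1  0  0  0]
  L: [ 1  2  0  0  2  0  1  3]
  T: [-2 -2 -1  1 -3  0  0 -1]
  Θ: [ 0 -1  0  0  0  1  0  0]
  [M]: (-1)·0+(-2)·1 = -2
  [L]: (-1)·1+(-2)·2 = -5
  [T]: (-1)·-2+(-2)·-3 = 8
  [Θ]: (-1)·0+(-2)·0 = 0
⇒ M^-2 L^-5 T^8

{"M": -2, "L": -5, "T": 8, "Θ": 0}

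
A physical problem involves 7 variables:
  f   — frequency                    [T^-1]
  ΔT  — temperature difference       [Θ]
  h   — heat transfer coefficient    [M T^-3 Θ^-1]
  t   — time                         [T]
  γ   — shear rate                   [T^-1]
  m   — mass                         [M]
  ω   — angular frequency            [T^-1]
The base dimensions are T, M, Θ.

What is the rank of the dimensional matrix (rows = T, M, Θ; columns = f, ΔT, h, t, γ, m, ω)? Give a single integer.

Write exponents as rows T,M,Θ / cols f,ΔT,h,t,γ,m,ω:
  T: [-1  0 -3  1 -1  0 -1]
  M: [ 0  0  1  0  0  1  0]
  Θ: [ 0  1 -1  0  0  0  0]
RREF → pivots at {f,ΔT,h} ⇒ r = 3

3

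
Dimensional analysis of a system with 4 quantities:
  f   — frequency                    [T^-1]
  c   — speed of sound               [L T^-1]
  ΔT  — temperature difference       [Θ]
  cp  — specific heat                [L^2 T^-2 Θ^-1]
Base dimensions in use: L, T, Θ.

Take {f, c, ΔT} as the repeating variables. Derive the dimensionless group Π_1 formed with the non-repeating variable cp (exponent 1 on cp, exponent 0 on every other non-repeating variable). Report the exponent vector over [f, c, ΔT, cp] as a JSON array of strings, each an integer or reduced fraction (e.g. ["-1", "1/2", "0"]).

Dimensional matrix (L×T×Θ by f×c×ΔT×cp):
  L: [ 0  1  0  2]
  T: [-1 -1  0 -2]
  Θ: [ 0  0  1 -1]
RREF → pivots at {f,c,ΔT} ⇒ r = 3
Pivot set = {f,c,ΔT}, free = {cp}
RREF:
  r0: [   1    0    0    0]
  r1: [   0    1    0    2]
  r2: [   0    0    1   -1]
Fix exponent of cp at 1; solve each RREF row for its pivot's exponent:
  r0: exp(f) + (0)·1 = 0 ⇒ exp(f) = 0
  r1: exp(c) + (2)·1 = 0 ⇒ exp(c) = -2
  r2: exp(ΔT) + (-1)·1 = 0 ⇒ exp(ΔT) = 1
Π_1 = c^-2 · ΔT · cp

["0", "-2", "1", "1"]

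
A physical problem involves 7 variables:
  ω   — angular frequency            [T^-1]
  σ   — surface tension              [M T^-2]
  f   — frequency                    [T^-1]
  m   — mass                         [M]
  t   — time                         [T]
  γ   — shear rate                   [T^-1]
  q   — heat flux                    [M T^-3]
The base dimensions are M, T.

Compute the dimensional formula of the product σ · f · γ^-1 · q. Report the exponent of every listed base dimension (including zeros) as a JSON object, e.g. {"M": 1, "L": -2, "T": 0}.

{"M": 2, "T": -5}

Write exponents as rows M,T / cols ω,σ,f,m,t,γ,q:
  M: [ 0  1  0  1  0  0  1]
  T: [-1 -2 -1  0  1 -1 -3]
  [M]: (1)·1+(1)·0+(-1)·0+(1)·1 = 2
  [T]: (1)·-2+(1)·-1+(-1)·-1+(1)·-3 = -5
⇒ M^2 T^-5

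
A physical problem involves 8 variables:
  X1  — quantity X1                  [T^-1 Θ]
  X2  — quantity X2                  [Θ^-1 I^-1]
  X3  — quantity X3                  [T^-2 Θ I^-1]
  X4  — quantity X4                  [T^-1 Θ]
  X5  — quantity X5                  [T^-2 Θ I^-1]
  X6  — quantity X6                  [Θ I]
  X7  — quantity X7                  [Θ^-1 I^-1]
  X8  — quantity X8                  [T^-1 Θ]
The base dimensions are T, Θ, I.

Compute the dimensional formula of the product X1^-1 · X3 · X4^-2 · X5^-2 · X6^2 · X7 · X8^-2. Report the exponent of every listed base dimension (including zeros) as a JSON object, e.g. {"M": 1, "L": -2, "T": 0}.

Exponent matrix [T,Θ,I] × [X1,X2,X3,X4,X5,X6,X7,X8]:
  T: [-1  0 -2 -1 -2  0  0 -1]
  Θ: [ 1 -1  1  1  1  1 -1  1]
  I: [ 0 -1 -1  0 -1  1 -1  0]
  [T]: (-1)·-1+(1)·-2+(-2)·-1+(-2)·-2+(2)·0+(1)·0+(-2)·-1 = 7
  [Θ]: (-1)·1+(1)·1+(-2)·1+(-2)·1+(2)·1+(1)·-1+(-2)·1 = -5
  [I]: (-1)·0+(1)·-1+(-2)·0+(-2)·-1+(2)·1+(1)·-1+(-2)·0 = 2
⇒ T^7 Θ^-5 I^2

{"T": 7, "Θ": -5, "I": 2}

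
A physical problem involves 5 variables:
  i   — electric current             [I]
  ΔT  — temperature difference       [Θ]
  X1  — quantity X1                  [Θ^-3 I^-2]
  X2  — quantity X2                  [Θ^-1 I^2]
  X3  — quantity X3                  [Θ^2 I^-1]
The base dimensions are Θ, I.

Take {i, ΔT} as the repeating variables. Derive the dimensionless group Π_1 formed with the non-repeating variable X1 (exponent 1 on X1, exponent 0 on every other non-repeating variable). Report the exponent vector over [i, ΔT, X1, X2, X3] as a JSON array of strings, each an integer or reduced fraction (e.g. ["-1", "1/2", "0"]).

Write exponents as rows Θ,I / cols i,ΔT,X1,X2,X3:
  Θ: [ 0  1 -3 -1  2]
  I: [ 1  0 -2  2 -1]
RREF → pivots at {i,ΔT} ⇒ r = 2
Pivot set = {i,ΔT}, free = {X1,X2,X3}
RREF:
  r0: [   1    0   -2    2   -1]
  r1: [   0    1   -3   -1    2]
Fix exponent of X1 at 1, X2 at 0, X3 at 0; solve each RREF row for its pivot's exponent:
  r0: exp(i) + (-2)·1 = 0 ⇒ exp(i) = 2
  r1: exp(ΔT) + (-3)·1 = 0 ⇒ exp(ΔT) = 3
Π_1 = i^2 · ΔT^3 · X1

["2", "3", "1", "0", "0"]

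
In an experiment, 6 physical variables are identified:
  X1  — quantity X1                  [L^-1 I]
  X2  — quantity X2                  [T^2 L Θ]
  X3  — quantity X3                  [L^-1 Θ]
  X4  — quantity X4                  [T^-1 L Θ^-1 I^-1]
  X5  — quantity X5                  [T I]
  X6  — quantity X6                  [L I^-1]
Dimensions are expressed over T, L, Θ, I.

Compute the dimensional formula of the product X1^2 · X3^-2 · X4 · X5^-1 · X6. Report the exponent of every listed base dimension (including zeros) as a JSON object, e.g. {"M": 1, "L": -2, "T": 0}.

Exponent matrix [T,L,Θ,I] × [X1,X2,X3,X4,X5,X6]:
  T: [ 0  2  0 -1  1  0]
  L: [-1  1 -1  1  0  1]
  Θ: [ 0  1  1 -1  0  0]
  I: [ 1  0  0 -1  1 -1]
  [T]: (2)·0+(-2)·0+(1)·-1+(-1)·1+(1)·0 = -2
  [L]: (2)·-1+(-2)·-1+(1)·1+(-1)·0+(1)·1 = 2
  [Θ]: (2)·0+(-2)·1+(1)·-1+(-1)·0+(1)·0 = -3
  [I]: (2)·1+(-2)·0+(1)·-1+(-1)·1+(1)·-1 = -1
⇒ T^-2 L^2 Θ^-3 I^-1

{"T": -2, "L": 2, "Θ": -3, "I": -1}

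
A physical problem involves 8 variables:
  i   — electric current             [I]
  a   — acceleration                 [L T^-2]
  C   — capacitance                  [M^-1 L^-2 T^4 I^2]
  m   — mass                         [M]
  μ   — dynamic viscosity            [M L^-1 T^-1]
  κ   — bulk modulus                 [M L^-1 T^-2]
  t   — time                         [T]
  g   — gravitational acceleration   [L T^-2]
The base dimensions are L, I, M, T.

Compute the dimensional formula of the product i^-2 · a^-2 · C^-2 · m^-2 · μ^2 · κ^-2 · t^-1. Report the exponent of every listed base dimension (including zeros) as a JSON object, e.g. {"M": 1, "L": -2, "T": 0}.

Write exponents as rows L,I,M,T / cols i,a,C,m,μ,κ,t,g:
  L: [ 0  1 -2  0 -1 -1  0  1]
  I: [ 1  0  2  0  0  0  0  0]
  M: [ 0  0 -1  1  1  1  0  0]
  T: [ 0 -2  4  0 -1 -2  1 -2]
  [L]: (-2)·0+(-2)·1+(-2)·-2+(-2)·0+(2)·-1+(-2)·-1+(-1)·0 = 2
  [I]: (-2)·1+(-2)·0+(-2)·2+(-2)·0+(2)·0+(-2)·0+(-1)·0 = -6
  [M]: (-2)·0+(-2)·0+(-2)·-1+(-2)·1+(2)·1+(-2)·1+(-1)·0 = 0
  [T]: (-2)·0+(-2)·-2+(-2)·4+(-2)·0+(2)·-1+(-2)·-2+(-1)·1 = -3
⇒ L^2 I^-6 T^-3

{"L": 2, "I": -6, "M": 0, "T": -3}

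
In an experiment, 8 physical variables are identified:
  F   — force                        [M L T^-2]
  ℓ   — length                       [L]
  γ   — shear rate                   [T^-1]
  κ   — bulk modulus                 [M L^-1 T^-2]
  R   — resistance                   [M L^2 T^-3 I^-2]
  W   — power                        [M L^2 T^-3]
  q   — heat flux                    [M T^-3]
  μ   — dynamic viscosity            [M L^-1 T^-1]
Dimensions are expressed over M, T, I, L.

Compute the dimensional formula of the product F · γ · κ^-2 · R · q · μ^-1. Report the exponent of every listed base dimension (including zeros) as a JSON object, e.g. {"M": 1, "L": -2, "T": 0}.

{"M": 0, "T": -4, "I": -2, "L": 6}

Dimensional matrix (M×T×I×L by F×ℓ×γ×κ×R×W×q×μ):
  M: [ 1  0  0  1  1  1  1  1]
  T: [-2  0 -1 -2 -3 -3 -3 -1]
  I: [ 0  0  0  0 -2  0  0  0]
  L: [ 1  1  0 -1  2  2  0 -1]
  [M]: (1)·1+(1)·0+(-2)·1+(1)·1+(1)·1+(-1)·1 = 0
  [T]: (1)·-2+(1)·-1+(-2)·-2+(1)·-3+(1)·-3+(-1)·-1 = -4
  [I]: (1)·0+(1)·0+(-2)·0+(1)·-2+(1)·0+(-1)·0 = -2
  [L]: (1)·1+(1)·0+(-2)·-1+(1)·2+(1)·0+(-1)·-1 = 6
⇒ T^-4 I^-2 L^6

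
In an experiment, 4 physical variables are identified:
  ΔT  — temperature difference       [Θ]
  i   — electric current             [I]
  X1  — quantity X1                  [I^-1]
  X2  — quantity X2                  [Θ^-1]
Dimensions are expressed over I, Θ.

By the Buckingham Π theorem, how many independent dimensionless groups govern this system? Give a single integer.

2

Exponent matrix [I,Θ] × [ΔT,i,X1,X2]:
  I: [ 0  1 -1  0]
  Θ: [ 1  0  0 -1]
RREF → pivots at {ΔT,i} ⇒ r = 2
Π count = n − r = 4 − 2 = 2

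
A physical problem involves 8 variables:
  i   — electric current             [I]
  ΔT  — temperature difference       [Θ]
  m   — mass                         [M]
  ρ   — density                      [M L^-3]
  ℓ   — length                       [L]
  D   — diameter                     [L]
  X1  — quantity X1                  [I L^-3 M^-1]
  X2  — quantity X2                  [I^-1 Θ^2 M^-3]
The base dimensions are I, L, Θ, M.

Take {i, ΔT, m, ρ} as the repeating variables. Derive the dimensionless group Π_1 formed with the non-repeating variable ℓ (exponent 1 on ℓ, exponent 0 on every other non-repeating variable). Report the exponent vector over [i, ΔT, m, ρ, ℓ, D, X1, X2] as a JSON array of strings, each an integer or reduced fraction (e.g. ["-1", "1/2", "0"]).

["0", "0", "-1/3", "1/3", "1", "0", "0", "0"]

Write exponents as rows I,L,Θ,M / cols i,ΔT,m,ρ,ℓ,D,X1,X2:
  I: [ 1  0  0  0  0  0  1 -1]
  L: [ 0  0  0 -3  1  1 -3  0]
  Θ: [ 0  1  0  0  0  0  0  2]
  M: [ 0  0  1  1  0  0 -1 -3]
RREF → pivots at {i,ΔT,m,ρ} ⇒ r = 4
Repeat: i,ΔT,m,ρ; free: ℓ,D,X1,X2
RREF:
  r0: [   1    0    0    0    0    0    1   -1]
  r1: [   0    1    0    0    0    0    0    2]
  r2: [   0    0    1    0  1/3  1/3   -2   -3]
  r3: [   0    0    0    1 -1/3 -1/3    1    0]
Fix exponent of ℓ at 1, D at 0, X1 at 0, X2 at 0; solve each RREF row for its pivot's exponent:
  r0: exp(i) + (0)·1 = 0 ⇒ exp(i) = 0
  r1: exp(ΔT) + (0)·1 = 0 ⇒ exp(ΔT) = 0
  r2: exp(m) + (1/3)·1 = 0 ⇒ exp(m) = -1/3
  r3: exp(ρ) + (-1/3)·1 = 0 ⇒ exp(ρ) = 1/3
Π_1 = m^(-1/3) · ρ^(1/3) · ℓ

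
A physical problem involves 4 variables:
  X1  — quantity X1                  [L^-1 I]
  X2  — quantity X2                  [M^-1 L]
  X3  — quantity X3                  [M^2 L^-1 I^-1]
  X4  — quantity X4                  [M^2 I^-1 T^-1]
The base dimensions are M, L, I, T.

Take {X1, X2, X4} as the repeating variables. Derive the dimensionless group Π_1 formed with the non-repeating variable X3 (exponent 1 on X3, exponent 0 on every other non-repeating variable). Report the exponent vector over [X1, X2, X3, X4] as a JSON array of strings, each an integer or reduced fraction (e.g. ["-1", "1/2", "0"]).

["1", "2", "1", "0"]

Write exponents as rows M,L,I,T / cols X1,X2,X3,X4:
  M: [ 0 -1  2  2]
  L: [-1  1 -1  0]
  I: [ 1  0 -1 -1]
  T: [ 0  0  0 -1]
Row reduction gives pivot columns X1,X2,X4; rank = 3
Pivot set = {X1,X2,X4}, free = {X3}
RREF:
  r0: [   1    0   -1    0]
  r1: [   0    1   -2    0]
  r2: [   0    0    0    1]
  r3: [   0    0    0    0]
Fix exponent of X3 at 1; solve each RREF row for its pivot's exponent:
  r0: exp(X1) + (-1)·1 = 0 ⇒ exp(X1) = 1
  r1: exp(X2) + (-2)·1 = 0 ⇒ exp(X2) = 2
  r2: exp(X4) + (0)·1 = 0 ⇒ exp(X4) = 0
Π_1 = X1 · X2^2 · X3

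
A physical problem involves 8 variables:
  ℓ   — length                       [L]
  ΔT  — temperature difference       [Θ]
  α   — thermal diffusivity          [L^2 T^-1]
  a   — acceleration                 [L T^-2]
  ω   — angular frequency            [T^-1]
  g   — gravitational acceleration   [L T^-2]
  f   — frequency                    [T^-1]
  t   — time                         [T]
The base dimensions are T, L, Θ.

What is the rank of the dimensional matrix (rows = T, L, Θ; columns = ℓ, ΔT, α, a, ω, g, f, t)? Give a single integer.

Dimensional matrix (T×L×Θ by ℓ×ΔT×α×a×ω×g×f×t):
  T: [ 0  0 -1 -2 -1 -2 -1  1]
  L: [ 1  0  2  1  0  1  0  0]
  Θ: [ 0  1  0  0  0  0  0  0]
Echelon form has 3 nonzero rows (pivots: ℓ,ΔT,α)

3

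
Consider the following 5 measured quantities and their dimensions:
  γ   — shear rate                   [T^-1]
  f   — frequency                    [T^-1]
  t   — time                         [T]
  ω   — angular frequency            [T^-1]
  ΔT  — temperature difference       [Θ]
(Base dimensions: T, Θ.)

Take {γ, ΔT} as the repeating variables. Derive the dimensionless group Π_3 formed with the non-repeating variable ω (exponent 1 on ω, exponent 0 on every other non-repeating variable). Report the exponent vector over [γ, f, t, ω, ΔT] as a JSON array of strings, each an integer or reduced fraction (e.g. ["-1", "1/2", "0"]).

["-1", "0", "0", "1", "0"]

Write exponents as rows T,Θ / cols γ,f,t,ω,ΔT:
  T: [-1 -1  1 -1  0]
  Θ: [ 0  0  0  0  1]
Echelon form has 2 nonzero rows (pivots: γ,ΔT)
Pivot set = {γ,ΔT}, free = {f,t,ω}
RREF:
  r0: [   1    1   -1    1    0]
  r1: [   0    0    0    0    1]
Fix exponent of ω at 1, f at 0, t at 0; solve each RREF row for its pivot's exponent:
  r0: exp(γ) + (1)·1 = 0 ⇒ exp(γ) = -1
  r1: exp(ΔT) + (0)·1 = 0 ⇒ exp(ΔT) = 0
Π_3 = γ^-1 · ω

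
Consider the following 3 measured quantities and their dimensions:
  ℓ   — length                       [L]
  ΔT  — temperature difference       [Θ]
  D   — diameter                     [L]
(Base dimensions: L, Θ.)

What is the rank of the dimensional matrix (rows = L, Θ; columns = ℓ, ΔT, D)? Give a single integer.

2

Dimensional matrix (L×Θ by ℓ×ΔT×D):
  L: [ 1  0  1]
  Θ: [ 0  1  0]
Row reduction gives pivot columns ℓ,ΔT; rank = 2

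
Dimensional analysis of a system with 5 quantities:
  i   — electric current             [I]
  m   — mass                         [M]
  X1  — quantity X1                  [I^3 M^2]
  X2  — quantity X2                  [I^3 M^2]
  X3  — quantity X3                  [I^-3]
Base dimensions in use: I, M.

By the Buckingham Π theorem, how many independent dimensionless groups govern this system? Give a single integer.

Write exponents as rows I,M / cols i,m,X1,X2,X3:
  I: [ 1  0  3  3 -3]
  M: [ 0  1  2  2  0]
Row reduction gives pivot columns i,m; rank = 2
5 vars − rank 2 = 3 Π groups

3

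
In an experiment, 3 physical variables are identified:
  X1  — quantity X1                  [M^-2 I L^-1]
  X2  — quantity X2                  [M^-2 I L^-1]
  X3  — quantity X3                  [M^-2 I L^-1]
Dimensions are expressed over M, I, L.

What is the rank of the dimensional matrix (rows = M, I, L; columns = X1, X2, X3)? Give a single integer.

Write exponents as rows M,I,L / cols X1,X2,X3:
  M: [-2 -2 -2]
  I: [ 1  1  1]
  L: [-1 -1 -1]
RREF → pivots at {X1} ⇒ r = 1

1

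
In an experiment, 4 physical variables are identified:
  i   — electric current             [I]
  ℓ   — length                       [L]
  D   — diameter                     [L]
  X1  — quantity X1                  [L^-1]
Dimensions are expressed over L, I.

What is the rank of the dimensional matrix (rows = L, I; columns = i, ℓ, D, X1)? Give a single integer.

2

Exponent matrix [L,I] × [i,ℓ,D,X1]:
  L: [ 0  1  1 -1]
  I: [ 1  0  0  0]
Row reduction gives pivot columns i,ℓ; rank = 2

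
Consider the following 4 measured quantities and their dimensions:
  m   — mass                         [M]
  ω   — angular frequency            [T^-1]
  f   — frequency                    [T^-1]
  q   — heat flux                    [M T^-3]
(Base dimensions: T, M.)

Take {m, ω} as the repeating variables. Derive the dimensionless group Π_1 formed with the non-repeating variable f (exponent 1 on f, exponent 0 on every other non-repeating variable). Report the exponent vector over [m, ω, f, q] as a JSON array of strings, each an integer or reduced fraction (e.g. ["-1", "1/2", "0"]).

["0", "-1", "1", "0"]

Exponent matrix [T,M] × [m,ω,f,q]:
  T: [ 0 -1 -1 -3]
  M: [ 1  0  0  1]
Row reduction gives pivot columns m,ω; rank = 2
Pivot set = {m,ω}, free = {f,q}
RREF:
  r0: [   1    0    0    1]
  r1: [   0    1    1    3]
Fix exponent of f at 1, q at 0; solve each RREF row for its pivot's exponent:
  r0: exp(m) + (0)·1 = 0 ⇒ exp(m) = 0
  r1: exp(ω) + (1)·1 = 0 ⇒ exp(ω) = -1
Π_1 = ω^-1 · f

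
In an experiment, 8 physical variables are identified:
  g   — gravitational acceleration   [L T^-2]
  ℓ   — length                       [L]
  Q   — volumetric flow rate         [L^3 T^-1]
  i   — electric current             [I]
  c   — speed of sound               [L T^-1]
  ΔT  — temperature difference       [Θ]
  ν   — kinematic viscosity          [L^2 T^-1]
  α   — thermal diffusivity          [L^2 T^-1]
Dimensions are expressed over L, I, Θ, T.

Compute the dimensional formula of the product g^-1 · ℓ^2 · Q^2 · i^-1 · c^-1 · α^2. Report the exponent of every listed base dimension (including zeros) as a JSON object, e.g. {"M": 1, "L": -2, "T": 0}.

Dimensional matrix (L×I×Θ×T by g×ℓ×Q×i×c×ΔT×ν×α):
  L: [ 1  1  3  0  1  0  2  2]
  I: [ 0  0  0  1  0  0  0  0]
  Θ: [ 0  0  0  0  0  1  0  0]
  T: [-2  0 -1  0 -1  0 -1 -1]
  [L]: (-1)·1+(2)·1+(2)·3+(-1)·0+(-1)·1+(2)·2 = 10
  [I]: (-1)·0+(2)·0+(2)·0+(-1)·1+(-1)·0+(2)·0 = -1
  [Θ]: (-1)·0+(2)·0+(2)·0+(-1)·0+(-1)·0+(2)·0 = 0
  [T]: (-1)·-2+(2)·0+(2)·-1+(-1)·0+(-1)·-1+(2)·-1 = -1
⇒ L^10 I^-1 T^-1

{"L": 10, "I": -1, "Θ": 0, "T": -1}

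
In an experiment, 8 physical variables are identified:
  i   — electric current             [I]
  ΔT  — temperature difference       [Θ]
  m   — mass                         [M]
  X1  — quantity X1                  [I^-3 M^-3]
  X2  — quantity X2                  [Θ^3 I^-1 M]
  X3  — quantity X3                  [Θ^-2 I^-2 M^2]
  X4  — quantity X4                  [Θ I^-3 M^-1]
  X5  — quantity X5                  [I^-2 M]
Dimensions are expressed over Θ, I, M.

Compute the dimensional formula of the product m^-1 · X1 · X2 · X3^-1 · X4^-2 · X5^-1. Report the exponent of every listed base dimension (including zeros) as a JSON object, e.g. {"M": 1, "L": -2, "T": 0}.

Dimensional matrix (Θ×I×M by i×ΔT×m×X1×X2×X3×X4×X5):
  Θ: [ 0  1  0  0  3 -2  1  0]
  I: [ 1  0  0 -3 -1 -2 -3 -2]
  M: [ 0  0  1 -3  1  2 -1  1]
  [Θ]: (-1)·0+(1)·0+(1)·3+(-1)·-2+(-2)·1+(-1)·0 = 3
  [I]: (-1)·0+(1)·-3+(1)·-1+(-1)·-2+(-2)·-3+(-1)·-2 = 6
  [M]: (-1)·1+(1)·-3+(1)·1+(-1)·2+(-2)·-1+(-1)·1 = -4
⇒ Θ^3 I^6 M^-4

{"Θ": 3, "I": 6, "M": -4}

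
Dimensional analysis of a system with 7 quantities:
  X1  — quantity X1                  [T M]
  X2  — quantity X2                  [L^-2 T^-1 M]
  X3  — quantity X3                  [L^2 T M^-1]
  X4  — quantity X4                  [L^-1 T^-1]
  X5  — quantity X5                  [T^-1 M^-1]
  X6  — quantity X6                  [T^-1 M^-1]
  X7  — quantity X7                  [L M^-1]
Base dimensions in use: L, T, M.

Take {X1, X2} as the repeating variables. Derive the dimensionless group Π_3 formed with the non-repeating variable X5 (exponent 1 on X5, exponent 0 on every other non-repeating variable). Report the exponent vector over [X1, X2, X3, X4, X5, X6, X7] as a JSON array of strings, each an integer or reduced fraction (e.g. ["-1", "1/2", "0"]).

["1", "0", "0", "0", "1", "0", "0"]

Exponent matrix [L,T,M] × [X1,X2,X3,X4,X5,X6,X7]:
  L: [ 0 -2  2 -1  0  0  1]
  T: [ 1 -1  1 -1 -1 -1  0]
  M: [ 1  1 -1  0 -1 -1 -1]
Row reduction gives pivot columns X1,X2; rank = 2
Pivot set = {X1,X2}, free = {X3,X4,X5,X6,X7}
RREF:
  r0: [   1    0    0 -1/2   -1   -1 -1/2]
  r1: [   0    1   -1  1/2    0    0 -1/2]
  r2: [   0    0    0    0    0    0    0]
Fix exponent of X5 at 1, X3 at 0, X4 at 0, X6 at 0, X7 at 0; solve each RREF row for its pivot's exponent:
  r0: exp(X1) + (-1)·1 = 0 ⇒ exp(X1) = 1
  r1: exp(X2) + (0)·1 = 0 ⇒ exp(X2) = 0
Π_3 = X1 · X5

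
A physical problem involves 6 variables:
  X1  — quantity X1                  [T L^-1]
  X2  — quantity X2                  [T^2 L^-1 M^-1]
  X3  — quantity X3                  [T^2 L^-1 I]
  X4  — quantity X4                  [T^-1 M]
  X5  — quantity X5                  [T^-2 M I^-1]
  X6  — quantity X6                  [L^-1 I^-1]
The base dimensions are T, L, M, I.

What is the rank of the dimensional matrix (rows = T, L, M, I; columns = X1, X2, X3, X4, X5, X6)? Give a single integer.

3

Dimensional matrix (T×L×M×I by X1×X2×X3×X4×X5×X6):
  T: [ 1  2  2 -1 -2  0]
  L: [-1 -1 -1  0  0 -1]
  M: [ 0 -1  0  1  1  0]
  I: [ 0  0  1  0 -1 -1]
Row reduction gives pivot columns X1,X2,X3; rank = 3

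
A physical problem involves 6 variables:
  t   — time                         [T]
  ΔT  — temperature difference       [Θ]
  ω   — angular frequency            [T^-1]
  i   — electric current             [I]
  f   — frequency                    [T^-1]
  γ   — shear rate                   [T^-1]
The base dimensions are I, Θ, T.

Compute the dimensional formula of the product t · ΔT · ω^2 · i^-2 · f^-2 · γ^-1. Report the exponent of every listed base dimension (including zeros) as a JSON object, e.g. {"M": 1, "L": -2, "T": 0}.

Write exponents as rows I,Θ,T / cols t,ΔT,ω,i,f,γ:
  I: [ 0  0  0  1  0  0]
  Θ: [ 0  1  0  0  0  0]
  T: [ 1  0 -1  0 -1 -1]
  [I]: (1)·0+(1)·0+(2)·0+(-2)·1+(-2)·0+(-1)·0 = -2
  [Θ]: (1)·0+(1)·1+(2)·0+(-2)·0+(-2)·0+(-1)·0 = 1
  [T]: (1)·1+(1)·0+(2)·-1+(-2)·0+(-2)·-1+(-1)·-1 = 2
⇒ I^-2 Θ T^2

{"I": -2, "Θ": 1, "T": 2}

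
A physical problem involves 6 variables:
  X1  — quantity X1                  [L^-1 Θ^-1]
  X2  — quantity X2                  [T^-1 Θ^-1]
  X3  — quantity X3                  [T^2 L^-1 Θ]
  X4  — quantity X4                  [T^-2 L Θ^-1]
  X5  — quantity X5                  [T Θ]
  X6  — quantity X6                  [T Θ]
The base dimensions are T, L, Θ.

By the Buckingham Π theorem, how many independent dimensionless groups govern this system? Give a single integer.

4

Dimensional matrix (T×L×Θ by X1×X2×X3×X4×X5×X6):
  T: [ 0 -1  2 -2  1  1]
  L: [-1  0 -1  1  0  0]
  Θ: [-1 -1  1 -1  1  1]
RREF → pivots at {X1,X2} ⇒ r = 2
6 vars − rank 2 = 4 Π groups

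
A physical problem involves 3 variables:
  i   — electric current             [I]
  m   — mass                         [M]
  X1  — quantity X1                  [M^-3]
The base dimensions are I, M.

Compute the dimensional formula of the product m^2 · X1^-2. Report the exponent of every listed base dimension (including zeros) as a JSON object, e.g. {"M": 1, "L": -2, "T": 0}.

{"I": 0, "M": 8}

Exponent matrix [I,M] × [i,m,X1]:
  I: [ 1  0  0]
  M: [ 0  1 -3]
  [I]: (2)·0+(-2)·0 = 0
  [M]: (2)·1+(-2)·-3 = 8
⇒ M^8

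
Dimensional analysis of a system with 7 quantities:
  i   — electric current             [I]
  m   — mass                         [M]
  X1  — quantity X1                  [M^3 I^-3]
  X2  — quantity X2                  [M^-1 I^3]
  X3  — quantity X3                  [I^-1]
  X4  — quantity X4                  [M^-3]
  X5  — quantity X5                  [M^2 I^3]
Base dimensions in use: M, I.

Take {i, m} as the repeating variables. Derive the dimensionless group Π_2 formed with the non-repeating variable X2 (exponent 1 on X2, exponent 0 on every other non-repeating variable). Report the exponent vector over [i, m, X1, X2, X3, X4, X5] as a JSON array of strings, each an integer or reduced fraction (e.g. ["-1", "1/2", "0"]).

Exponent matrix [M,I] × [i,m,X1,X2,X3,X4,X5]:
  M: [ 0  1  3 -1  0 -3  2]
  I: [ 1  0 -3  3 -1  0  3]
Row reduction gives pivot columns i,m; rank = 2
Repeat: i,m; free: X1,X2,X3,X4,X5
RREF:
  r0: [   1    0   -3    3   -1    0    3]
  r1: [   0    1    3   -1    0   -3    2]
Fix exponent of X2 at 1, X1 at 0, X3 at 0, X4 at 0, X5 at 0; solve each RREF row for its pivot's exponent:
  r0: exp(i) + (3)·1 = 0 ⇒ exp(i) = -3
  r1: exp(m) + (-1)·1 = 0 ⇒ exp(m) = 1
Π_2 = i^-3 · m · X2

["-3", "1", "0", "1", "0", "0", "0"]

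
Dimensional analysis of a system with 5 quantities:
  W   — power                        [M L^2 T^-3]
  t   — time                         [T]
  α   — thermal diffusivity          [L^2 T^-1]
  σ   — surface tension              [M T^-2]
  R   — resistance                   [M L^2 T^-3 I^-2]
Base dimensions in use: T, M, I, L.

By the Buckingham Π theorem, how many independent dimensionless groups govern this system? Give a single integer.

Exponent matrix [T,M,I,L] × [W,t,α,σ,R]:
  T: [-3  1 -1 -2 -3]
  M: [ 1  0  0  1  1]
  I: [ 0  0  0  0 -2]
  L: [ 2  0  2  0  2]
Echelon form has 4 nonzero rows (pivots: W,t,α,R)
Π count = n − r = 5 − 4 = 1

1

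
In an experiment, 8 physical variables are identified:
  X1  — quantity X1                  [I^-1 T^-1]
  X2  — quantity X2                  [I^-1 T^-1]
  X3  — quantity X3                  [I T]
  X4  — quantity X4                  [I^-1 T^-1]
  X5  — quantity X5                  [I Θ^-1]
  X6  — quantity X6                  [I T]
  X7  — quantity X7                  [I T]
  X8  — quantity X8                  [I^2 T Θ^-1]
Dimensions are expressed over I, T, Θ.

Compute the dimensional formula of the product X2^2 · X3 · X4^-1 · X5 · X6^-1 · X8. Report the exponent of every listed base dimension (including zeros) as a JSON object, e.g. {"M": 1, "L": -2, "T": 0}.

Dimensional matrix (I×T×Θ by X1×X2×X3×X4×X5×X6×X7×X8):
  I: [-1 -1  1 -1  1  1  1  2]
  T: [-1 -1  1 -1  0  1  1  1]
  Θ: [ 0  0  0  0 -1  0  0 -1]
  [I]: (2)·-1+(1)·1+(-1)·-1+(1)·1+(-1)·1+(1)·2 = 2
  [T]: (2)·-1+(1)·1+(-1)·-1+(1)·0+(-1)·1+(1)·1 = 0
  [Θ]: (2)·0+(1)·0+(-1)·0+(1)·-1+(-1)·0+(1)·-1 = -2
⇒ I^2 Θ^-2

{"I": 2, "T": 0, "Θ": -2}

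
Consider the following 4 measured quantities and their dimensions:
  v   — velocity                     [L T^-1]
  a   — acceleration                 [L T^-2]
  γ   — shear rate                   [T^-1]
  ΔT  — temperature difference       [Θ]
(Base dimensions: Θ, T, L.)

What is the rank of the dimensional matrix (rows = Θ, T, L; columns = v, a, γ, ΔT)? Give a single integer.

3

Exponent matrix [Θ,T,L] × [v,a,γ,ΔT]:
  Θ: [ 0  0  0  1]
  T: [-1 -2 -1  0]
  L: [ 1  1  0  0]
RREF → pivots at {v,a,ΔT} ⇒ r = 3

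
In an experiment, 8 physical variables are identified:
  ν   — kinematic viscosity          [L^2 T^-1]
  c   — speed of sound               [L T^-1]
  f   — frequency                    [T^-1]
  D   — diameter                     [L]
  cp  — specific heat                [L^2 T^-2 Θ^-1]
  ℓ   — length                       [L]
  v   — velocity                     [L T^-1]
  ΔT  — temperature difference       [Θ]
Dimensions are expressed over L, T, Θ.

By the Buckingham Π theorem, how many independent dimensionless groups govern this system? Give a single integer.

Dimensional matrix (L×T×Θ by ν×c×f×D×cp×ℓ×v×ΔT):
  L: [ 2  1  0  1  2  1  1  0]
  T: [-1 -1 -1  0 -2  0 -1  0]
  Θ: [ 0  0  0  0 -1  0  0  1]
RREF → pivots at {ν,c,cp} ⇒ r = 3
Π count = n − r = 8 − 3 = 5

5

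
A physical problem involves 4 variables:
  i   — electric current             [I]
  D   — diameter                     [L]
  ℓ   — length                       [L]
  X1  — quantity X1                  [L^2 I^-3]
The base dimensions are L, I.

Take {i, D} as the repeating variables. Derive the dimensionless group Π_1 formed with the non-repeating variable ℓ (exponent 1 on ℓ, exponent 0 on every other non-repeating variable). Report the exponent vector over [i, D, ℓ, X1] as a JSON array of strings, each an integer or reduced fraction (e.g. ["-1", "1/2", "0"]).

["0", "-1", "1", "0"]

Dimensional matrix (L×I by i×D×ℓ×X1):
  L: [ 0  1  1  2]
  I: [ 1  0  0 -3]
RREF → pivots at {i,D} ⇒ r = 2
Repeat: i,D; free: ℓ,X1
RREF:
  r0: [   1    0    0   -3]
  r1: [   0    1    1    2]
Fix exponent of ℓ at 1, X1 at 0; solve each RREF row for its pivot's exponent:
  r0: exp(i) + (0)·1 = 0 ⇒ exp(i) = 0
  r1: exp(D) + (1)·1 = 0 ⇒ exp(D) = -1
Π_1 = D^-1 · ℓ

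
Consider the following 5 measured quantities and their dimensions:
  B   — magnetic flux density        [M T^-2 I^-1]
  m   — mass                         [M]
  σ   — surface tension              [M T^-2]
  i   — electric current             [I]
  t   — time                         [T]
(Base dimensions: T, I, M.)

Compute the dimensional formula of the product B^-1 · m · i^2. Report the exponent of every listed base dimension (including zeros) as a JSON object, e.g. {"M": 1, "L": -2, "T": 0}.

Exponent matrix [T,I,M] × [B,m,σ,i,t]:
  T: [-2  0 -2  0  1]
  I: [-1  0  0  1  0]
  M: [ 1  1  1  0  0]
  [T]: (-1)·-2+(1)·0+(2)·0 = 2
  [I]: (-1)·-1+(1)·0+(2)·1 = 3
  [M]: (-1)·1+(1)·1+(2)·0 = 0
⇒ T^2 I^3

{"T": 2, "I": 3, "M": 0}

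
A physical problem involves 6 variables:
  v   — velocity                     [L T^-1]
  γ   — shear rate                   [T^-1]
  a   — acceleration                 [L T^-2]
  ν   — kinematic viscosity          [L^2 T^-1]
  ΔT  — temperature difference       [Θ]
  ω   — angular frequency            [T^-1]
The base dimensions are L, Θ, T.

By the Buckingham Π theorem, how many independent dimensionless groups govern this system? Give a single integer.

Exponent matrix [L,Θ,T] × [v,γ,a,ν,ΔT,ω]:
  L: [ 1  0  1  2  0  0]
  Θ: [ 0  0  0  0  1  0]
  T: [-1 -1 -2 -1  0 -1]
Row reduction gives pivot columns v,γ,ΔT; rank = 3
n=6, r=3 ⇒ 3 dimensionless groups

3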